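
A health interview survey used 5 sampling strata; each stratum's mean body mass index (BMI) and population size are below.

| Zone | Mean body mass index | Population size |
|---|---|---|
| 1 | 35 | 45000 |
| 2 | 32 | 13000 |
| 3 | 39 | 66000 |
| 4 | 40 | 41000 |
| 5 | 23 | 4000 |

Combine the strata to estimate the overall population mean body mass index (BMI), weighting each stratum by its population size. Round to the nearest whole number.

Σ Nₕ·x̄ₕ = 35×45000 + 32×13000 + 39×66000 + 40×41000 + 23×4000
  = 6297000
Σ Nₕ = 45000 + 13000 + 66000 + 41000 + 4000 = 169000
Overall mean = 6297000 / 169000 = 37.260355

37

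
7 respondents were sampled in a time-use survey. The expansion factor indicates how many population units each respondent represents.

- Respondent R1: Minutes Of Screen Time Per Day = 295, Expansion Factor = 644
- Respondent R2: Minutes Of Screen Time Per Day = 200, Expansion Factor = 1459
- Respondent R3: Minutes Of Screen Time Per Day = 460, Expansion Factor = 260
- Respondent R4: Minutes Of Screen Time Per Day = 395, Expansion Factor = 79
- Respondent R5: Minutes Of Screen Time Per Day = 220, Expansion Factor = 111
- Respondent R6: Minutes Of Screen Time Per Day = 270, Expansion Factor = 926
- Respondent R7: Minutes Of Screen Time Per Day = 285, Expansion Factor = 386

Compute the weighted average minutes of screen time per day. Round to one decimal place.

263.1

Weighted sum = 295×644 + 200×1459 + 460×260 + 395×79 + 220×111 + 270×926 + 285×386
  = 189980 + 291800 + 119600 + 31205 + 24420 + 250020 + 110010 = 1017035
Sum of weights = 3865
Weighted mean = 1017035 / 3865 = 263.13972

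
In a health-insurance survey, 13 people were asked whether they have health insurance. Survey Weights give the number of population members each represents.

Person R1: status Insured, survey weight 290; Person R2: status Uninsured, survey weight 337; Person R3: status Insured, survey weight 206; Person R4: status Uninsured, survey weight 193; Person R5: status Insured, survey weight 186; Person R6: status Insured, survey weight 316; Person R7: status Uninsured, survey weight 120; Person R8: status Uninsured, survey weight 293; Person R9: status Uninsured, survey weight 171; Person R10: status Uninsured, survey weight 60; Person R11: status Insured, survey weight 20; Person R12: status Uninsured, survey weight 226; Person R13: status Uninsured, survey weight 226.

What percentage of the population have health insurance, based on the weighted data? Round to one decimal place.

Sum of weights for 'Insured' = 290 + 206 + 186 + 316 + 20 = 1018
Total weight = 2644
Weighted proportion = 1018 / 2644 = 0.38502269 → 38.502269%

38.5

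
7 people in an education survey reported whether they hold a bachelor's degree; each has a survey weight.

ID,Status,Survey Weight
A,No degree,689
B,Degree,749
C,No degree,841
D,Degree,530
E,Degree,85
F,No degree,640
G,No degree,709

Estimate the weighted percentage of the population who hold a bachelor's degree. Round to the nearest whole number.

Sum of weights for 'Degree' = 749 + 530 + 85 = 1364
Total weight = 4243
Weighted proportion = 1364 / 4243 = 0.32147066 → 32.147066%

32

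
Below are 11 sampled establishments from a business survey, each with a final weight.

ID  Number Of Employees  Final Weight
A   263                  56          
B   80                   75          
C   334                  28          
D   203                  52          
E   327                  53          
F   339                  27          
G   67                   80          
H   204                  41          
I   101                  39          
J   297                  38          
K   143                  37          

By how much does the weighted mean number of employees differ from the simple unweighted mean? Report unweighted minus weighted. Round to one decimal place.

21.7

Unweighted sum = 263 + 80 + 334 + 203 + 327 + 339 + 67 + 204 + 101 + 297 + 143 = 2358
Unweighted mean = 2358 / 11 = 214.36364
Weighted sum = 101360
Sum of weights = 56 + 75 + 28 + 52 + 53 + 27 + 80 + 41 + 39 + 38 + 37 = 526
Weighted mean = 101360 / 526 = 192.69962
Difference (unweighted minus weighted) = 21.664017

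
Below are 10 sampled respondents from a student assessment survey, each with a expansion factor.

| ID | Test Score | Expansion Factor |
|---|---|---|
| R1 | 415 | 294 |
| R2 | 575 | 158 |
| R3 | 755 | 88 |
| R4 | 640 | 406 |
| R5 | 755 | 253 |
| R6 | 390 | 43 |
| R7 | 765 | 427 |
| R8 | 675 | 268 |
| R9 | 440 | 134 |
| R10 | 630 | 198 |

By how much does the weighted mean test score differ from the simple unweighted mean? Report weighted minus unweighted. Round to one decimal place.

Unweighted sum = 415 + 575 + 755 + 640 + 755 + 390 + 765 + 675 + 440 + 630 = 6040
Unweighted mean = 6040 / 10 = 604
Weighted sum = 415×294 + 575×158 + 755×88 + 640×406 + 755×253 + 390×43 + 765×427 + 675×268 + 440×134 + 630×198
  = 122010 + 90850 + 66440 + 259840 + 191015 + 16770 + 326655 + 180900 + 58960 + 124740 = 1438180
Sum of weights = 294 + 158 + 88 + 406 + 253 + 43 + 427 + 268 + 134 + 198 = 2269
Weighted mean = 1438180 / 2269 = 633.8387
Difference (weighted minus unweighted) = 29.838695

29.8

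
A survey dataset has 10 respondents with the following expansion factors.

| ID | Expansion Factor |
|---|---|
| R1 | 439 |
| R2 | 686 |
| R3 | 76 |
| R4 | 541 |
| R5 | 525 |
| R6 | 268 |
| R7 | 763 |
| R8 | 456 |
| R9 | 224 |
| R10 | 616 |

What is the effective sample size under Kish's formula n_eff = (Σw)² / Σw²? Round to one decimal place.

Σ wᵢ = 439 + 686 + 76 + 541 + 525 + 268 + 763 + 456 + 224 + 616 = 4594
Σ wᵢ² = 192721 + 470596 + 5776 + 292681 + 275625 + 71824 + 582169 + 207936 + 50176 + 379456 = 2528960
n_eff = 4594² / 2528960 = 21104836 / 2528960 = 8.3452629

8.3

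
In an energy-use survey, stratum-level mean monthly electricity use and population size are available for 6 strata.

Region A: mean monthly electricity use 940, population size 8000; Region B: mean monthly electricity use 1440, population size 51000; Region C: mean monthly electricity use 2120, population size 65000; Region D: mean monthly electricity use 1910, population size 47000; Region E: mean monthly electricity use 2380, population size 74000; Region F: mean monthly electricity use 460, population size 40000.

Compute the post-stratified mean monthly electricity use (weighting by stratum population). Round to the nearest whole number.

1765

Σ Nₕ·x̄ₕ = 940×8000 + 1440×51000 + 2120×65000 + 1910×47000 + 2380×74000 + 460×40000
  = 7520000 + 73440000 + 137800000 + 89770000 + 176120000 + 18400000 = 503050000
Σ Nₕ = 8000 + 51000 + 65000 + 47000 + 74000 + 40000 = 285000
Overall mean = 503050000 / 285000 = 1765.0877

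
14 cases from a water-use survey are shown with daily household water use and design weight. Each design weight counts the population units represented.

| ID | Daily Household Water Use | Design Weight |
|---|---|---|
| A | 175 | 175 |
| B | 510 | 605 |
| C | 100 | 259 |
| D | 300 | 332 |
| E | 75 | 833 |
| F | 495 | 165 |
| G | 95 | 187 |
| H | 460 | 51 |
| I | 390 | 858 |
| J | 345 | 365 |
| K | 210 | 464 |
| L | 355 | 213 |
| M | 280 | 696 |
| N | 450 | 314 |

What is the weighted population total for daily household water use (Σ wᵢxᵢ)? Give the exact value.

Weighted total = 1619830

1619830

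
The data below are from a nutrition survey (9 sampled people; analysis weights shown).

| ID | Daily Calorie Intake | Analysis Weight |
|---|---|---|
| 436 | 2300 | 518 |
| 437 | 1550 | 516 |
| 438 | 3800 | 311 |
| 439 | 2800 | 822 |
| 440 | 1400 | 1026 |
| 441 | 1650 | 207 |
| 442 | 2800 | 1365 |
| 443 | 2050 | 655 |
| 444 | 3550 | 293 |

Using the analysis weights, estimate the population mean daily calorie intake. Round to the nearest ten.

2360

Weighted sum = 2300×518 + 1550×516 + 3800×311 + 2800×822 + 1400×1026 + 1650×207 + 2800×1365 + 2050×655 + 3550×293
  = 1191400 + 799800 + 1181800 + 2301600 + 1436400 + 341550 + 3822000 + 1342750 + 1040150 = 13457450
Sum of weights = 5713
Weighted mean = 13457450 / 5713 = 2355.5838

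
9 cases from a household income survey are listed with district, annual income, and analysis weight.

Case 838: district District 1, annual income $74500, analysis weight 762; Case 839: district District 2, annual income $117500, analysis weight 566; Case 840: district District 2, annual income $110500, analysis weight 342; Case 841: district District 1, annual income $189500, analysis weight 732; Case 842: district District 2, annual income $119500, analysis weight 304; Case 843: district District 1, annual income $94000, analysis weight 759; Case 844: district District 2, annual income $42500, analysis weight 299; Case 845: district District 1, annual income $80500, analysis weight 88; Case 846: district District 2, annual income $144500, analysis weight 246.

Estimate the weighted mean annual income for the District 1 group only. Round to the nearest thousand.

District 1 rows: 838, 841, 843, 845
Weighted sum = 74500×762 + 189500×732 + 94000×759 + 80500×88
  = 273913000
Sum of weights = 762 + 732 + 759 + 88 = 2341
Weighted mean = 273913000 / 2341 = 117006.83

117000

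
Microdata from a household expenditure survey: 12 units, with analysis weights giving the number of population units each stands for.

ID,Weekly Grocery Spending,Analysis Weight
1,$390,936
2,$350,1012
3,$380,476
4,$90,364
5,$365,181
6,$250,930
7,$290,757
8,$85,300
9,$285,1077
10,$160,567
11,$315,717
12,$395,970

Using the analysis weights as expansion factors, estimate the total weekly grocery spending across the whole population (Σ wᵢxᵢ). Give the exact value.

Weighted total = 390×936 + 350×1012 + 380×476 + 90×364 + 365×181 + 250×930 + 290×757 + 85×300 + 285×1077 + 160×567 + 315×717 + 395×970
  = 365040 + 354200 + 180880 + 32760 + 66065 + 232500 + 219530 + 25500 + 306945 + 90720 + 225855 + 383150 = 2483145

2483145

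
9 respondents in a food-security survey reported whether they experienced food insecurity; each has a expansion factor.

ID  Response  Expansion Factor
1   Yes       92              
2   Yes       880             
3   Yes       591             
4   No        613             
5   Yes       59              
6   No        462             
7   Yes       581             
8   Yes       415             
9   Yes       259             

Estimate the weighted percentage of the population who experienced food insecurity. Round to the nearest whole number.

Sum of weights for 'Yes' = 92 + 880 + 591 + 59 + 581 + 415 + 259 = 2877
Total weight = 92 + 880 + 591 + 613 + 59 + 462 + 581 + 415 + 259 = 3952
Weighted proportion = 2877 / 3952 = 0.72798583 → 72.798583%

73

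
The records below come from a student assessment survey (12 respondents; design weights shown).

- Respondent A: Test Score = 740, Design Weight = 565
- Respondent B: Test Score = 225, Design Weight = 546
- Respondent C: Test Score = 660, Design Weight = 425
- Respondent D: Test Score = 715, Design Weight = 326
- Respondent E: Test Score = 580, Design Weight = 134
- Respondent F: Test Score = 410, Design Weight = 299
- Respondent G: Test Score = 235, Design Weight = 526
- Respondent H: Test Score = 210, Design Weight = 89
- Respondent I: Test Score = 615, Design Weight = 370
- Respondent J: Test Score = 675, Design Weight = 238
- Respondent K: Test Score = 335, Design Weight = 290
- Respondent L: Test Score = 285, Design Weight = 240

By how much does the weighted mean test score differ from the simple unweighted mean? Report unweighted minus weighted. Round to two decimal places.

Unweighted sum = 740 + 225 + 660 + 715 + 580 + 410 + 235 + 210 + 615 + 675 + 335 + 285 = 5685
Unweighted mean = 5685 / 12 = 473.75
Weighted sum = 1950900
Sum of weights = 565 + 546 + 425 + 326 + 134 + 299 + 526 + 89 + 370 + 238 + 290 + 240 = 4048
Weighted mean = 1950900 / 4048 = 481.9417
Difference (unweighted minus weighted) = -8.1916996

-8.19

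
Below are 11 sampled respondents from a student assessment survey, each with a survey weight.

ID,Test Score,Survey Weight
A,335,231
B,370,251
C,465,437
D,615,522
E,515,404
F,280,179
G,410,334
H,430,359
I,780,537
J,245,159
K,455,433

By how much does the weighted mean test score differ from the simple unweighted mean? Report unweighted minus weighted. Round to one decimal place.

-48.3

Unweighted sum = 4900
Unweighted mean = 4900 / 11 = 445.45455
Weighted sum = 335×231 + 370×251 + 465×437 + 615×522 + 515×404 + 280×179 + 410×334 + 430×359 + 780×537 + 245×159 + 455×433
  = 77385 + 92870 + 203205 + 321030 + 208060 + 50120 + 136940 + 154370 + 418860 + 38955 + 197015 = 1898810
Sum of weights = 231 + 251 + 437 + 522 + 404 + 179 + 334 + 359 + 537 + 159 + 433 = 3846
Weighted mean = 1898810 / 3846 = 493.71035
Difference (unweighted minus weighted) = -48.255803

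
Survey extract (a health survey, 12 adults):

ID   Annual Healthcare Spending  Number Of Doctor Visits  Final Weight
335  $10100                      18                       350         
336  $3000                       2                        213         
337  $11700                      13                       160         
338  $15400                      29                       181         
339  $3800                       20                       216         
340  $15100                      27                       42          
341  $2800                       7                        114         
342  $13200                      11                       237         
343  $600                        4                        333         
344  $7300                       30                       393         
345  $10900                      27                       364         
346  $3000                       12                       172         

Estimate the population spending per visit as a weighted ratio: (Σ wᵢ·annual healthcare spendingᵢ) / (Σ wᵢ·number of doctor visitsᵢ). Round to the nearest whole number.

444

Σ wᵢ·y = 10100×350 + 3000×213 + 11700×160 + 15400×181 + 3800×216 + 15100×42 + 2800×114 + 13200×237 + 600×333 + 7300×393 + 10900×364 + 3000×172
  = 21288300
Σ wᵢ·x = 18×350 + 2×213 + 13×160 + 29×181 + 20×216 + 27×42 + 7×114 + 11×237 + 4×333 + 30×393 + 27×364 + 12×172
  = 6300 + 426 + 2080 + 5249 + 4320 + 1134 + 798 + 2607 + 1332 + 11790 + 9828 + 2064 = 47928
Ratio = 21288300 / 47928 = 444.17251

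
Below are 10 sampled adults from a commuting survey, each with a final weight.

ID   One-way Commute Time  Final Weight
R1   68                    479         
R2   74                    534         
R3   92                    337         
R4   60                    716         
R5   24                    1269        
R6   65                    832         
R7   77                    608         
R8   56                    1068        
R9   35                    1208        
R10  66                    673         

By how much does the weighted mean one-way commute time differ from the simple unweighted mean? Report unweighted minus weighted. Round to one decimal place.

6.8

Unweighted sum = 617
Unweighted mean = 617 / 10 = 61.7
Weighted sum = 423910
Sum of weights = 479 + 534 + 337 + 716 + 1269 + 832 + 608 + 1068 + 1208 + 673 = 7724
Weighted mean = 423910 / 7724 = 54.882185
Difference (unweighted minus weighted) = 6.8178146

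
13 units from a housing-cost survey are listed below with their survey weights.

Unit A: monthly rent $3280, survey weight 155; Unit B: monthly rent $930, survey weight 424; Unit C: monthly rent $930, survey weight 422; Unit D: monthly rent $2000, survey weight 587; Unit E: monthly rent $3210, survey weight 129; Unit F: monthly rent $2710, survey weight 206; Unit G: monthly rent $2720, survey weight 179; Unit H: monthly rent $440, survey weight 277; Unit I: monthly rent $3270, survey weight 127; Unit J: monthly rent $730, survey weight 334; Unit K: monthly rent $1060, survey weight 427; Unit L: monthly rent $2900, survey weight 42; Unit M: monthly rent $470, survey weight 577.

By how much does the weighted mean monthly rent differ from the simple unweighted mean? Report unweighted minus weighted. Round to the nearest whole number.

Unweighted sum = 24650
Unweighted mean = 24650 / 13 = 1896.1538
Weighted sum = 5555010
Sum of weights = 3886
Weighted mean = 5555010 / 3886 = 1429.4931
Difference (unweighted minus weighted) = 466.66079

467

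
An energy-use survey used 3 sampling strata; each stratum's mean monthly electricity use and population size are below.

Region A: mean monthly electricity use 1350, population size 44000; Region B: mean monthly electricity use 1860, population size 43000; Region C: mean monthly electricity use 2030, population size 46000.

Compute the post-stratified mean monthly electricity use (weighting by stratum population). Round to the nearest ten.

1750

Σ Nₕ·x̄ₕ = 1350×44000 + 1860×43000 + 2030×46000
  = 232760000
Σ Nₕ = 44000 + 43000 + 46000 = 133000
Overall mean = 232760000 / 133000 = 1750.0752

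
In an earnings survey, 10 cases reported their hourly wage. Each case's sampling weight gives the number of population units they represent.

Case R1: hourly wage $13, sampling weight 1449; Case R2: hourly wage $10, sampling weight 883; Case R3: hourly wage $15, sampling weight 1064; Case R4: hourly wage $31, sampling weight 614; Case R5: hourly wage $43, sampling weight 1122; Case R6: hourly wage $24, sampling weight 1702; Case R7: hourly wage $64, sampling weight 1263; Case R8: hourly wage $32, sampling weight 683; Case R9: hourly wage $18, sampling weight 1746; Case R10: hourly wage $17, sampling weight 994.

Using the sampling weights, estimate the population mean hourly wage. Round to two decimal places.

Weighted sum = 302769
Sum of weights = 1449 + 883 + 1064 + 614 + 1122 + 1702 + 1263 + 683 + 1746 + 994 = 11520
Weighted mean = 302769 / 11520 = 26.282031

26.28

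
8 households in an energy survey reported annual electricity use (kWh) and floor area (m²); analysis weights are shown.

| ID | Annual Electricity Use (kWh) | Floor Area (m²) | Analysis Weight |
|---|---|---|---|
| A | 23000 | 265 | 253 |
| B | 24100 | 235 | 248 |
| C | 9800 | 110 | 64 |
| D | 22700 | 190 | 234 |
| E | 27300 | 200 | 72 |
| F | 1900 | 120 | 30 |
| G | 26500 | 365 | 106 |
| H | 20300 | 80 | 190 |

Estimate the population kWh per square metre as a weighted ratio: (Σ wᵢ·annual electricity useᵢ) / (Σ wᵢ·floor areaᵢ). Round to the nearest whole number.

106

Σ wᵢ·y = 23000×253 + 24100×248 + 9800×64 + 22700×234 + 27300×72 + 1900×30 + 26500×106 + 20300×190
  = 5819000 + 5976800 + 627200 + 5311800 + 1965600 + 57000 + 2809000 + 3857000 = 26423400
Σ wᵢ·x = 265×253 + 235×248 + 110×64 + 190×234 + 200×72 + 120×30 + 365×106 + 80×190
  = 67045 + 58280 + 7040 + 44460 + 14400 + 3600 + 38690 + 15200 = 248715
Ratio = 26423400 / 248715 = 106.23967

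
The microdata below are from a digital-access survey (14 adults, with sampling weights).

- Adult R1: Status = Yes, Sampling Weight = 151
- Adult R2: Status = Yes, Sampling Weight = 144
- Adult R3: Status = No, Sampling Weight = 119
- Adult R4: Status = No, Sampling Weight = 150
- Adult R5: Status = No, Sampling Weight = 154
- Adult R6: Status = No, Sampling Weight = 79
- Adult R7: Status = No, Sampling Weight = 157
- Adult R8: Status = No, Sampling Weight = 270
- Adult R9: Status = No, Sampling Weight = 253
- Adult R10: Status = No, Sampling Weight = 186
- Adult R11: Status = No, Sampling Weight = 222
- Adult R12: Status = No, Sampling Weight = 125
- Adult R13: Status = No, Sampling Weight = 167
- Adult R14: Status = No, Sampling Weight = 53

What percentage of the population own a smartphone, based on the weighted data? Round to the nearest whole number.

Sum of weights for 'Yes' = 151 + 144 = 295
Total weight = 2230
Weighted proportion = 295 / 2230 = 0.132287 → 13.2287%

13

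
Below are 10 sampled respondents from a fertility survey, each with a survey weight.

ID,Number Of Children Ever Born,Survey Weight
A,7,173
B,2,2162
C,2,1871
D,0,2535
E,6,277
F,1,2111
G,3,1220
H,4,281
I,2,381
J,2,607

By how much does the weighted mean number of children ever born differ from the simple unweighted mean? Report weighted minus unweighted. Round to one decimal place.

-1.2

Unweighted sum = 7 + 2 + 2 + 0 + 6 + 1 + 3 + 4 + 2 + 2 = 29
Unweighted mean = 29 / 10 = 2.9
Weighted sum = 19810
Sum of weights = 173 + 2162 + 1871 + 2535 + 277 + 2111 + 1220 + 281 + 381 + 607 = 11618
Weighted mean = 19810 / 11618 = 1.7051128
Difference (weighted minus unweighted) = -1.1948872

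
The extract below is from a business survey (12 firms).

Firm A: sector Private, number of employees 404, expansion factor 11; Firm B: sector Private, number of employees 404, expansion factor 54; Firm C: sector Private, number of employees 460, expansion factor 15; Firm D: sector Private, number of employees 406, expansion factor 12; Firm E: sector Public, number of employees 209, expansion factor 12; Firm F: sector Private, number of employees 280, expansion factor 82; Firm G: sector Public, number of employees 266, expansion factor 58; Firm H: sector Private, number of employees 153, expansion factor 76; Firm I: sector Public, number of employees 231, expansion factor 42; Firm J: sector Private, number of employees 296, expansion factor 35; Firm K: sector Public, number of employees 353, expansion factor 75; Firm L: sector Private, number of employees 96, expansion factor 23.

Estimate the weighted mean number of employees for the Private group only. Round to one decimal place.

Private rows: A, B, C, D, F, H, J, L
Weighted sum = 85188
Sum of weights = 11 + 54 + 15 + 12 + 82 + 76 + 35 + 23 = 308
Weighted mean = 85188 / 308 = 276.58442

276.6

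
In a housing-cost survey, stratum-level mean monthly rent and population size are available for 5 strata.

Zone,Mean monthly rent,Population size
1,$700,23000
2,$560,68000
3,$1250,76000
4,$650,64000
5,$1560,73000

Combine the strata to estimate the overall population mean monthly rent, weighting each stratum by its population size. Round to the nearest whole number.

Σ Nₕ·x̄ₕ = 700×23000 + 560×68000 + 1250×76000 + 650×64000 + 1560×73000
  = 16100000 + 38080000 + 95000000 + 41600000 + 113880000 = 304660000
Σ Nₕ = 304000
Overall mean = 304660000 / 304000 = 1002.1711

1002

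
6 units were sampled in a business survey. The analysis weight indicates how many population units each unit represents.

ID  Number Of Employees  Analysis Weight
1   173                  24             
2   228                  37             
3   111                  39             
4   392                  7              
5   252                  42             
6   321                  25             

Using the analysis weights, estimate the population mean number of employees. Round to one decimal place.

Weighted sum = 38270
Sum of weights = 24 + 37 + 39 + 7 + 42 + 25 = 174
Weighted mean = 38270 / 174 = 219.94253

219.9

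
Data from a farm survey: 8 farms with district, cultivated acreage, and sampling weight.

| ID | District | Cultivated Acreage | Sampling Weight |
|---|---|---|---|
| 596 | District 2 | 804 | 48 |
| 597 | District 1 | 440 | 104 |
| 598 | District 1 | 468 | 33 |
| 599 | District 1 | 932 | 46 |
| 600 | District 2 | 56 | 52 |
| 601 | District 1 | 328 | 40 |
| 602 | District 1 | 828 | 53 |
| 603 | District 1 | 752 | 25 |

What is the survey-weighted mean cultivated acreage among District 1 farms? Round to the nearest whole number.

598

District 1 rows: 597, 598, 599, 601, 602, 603
Weighted sum = 440×104 + 468×33 + 932×46 + 328×40 + 828×53 + 752×25
  = 45760 + 15444 + 42872 + 13120 + 43884 + 18800 = 179880
Sum of weights = 104 + 33 + 46 + 40 + 53 + 25 = 301
Weighted mean = 179880 / 301 = 597.60797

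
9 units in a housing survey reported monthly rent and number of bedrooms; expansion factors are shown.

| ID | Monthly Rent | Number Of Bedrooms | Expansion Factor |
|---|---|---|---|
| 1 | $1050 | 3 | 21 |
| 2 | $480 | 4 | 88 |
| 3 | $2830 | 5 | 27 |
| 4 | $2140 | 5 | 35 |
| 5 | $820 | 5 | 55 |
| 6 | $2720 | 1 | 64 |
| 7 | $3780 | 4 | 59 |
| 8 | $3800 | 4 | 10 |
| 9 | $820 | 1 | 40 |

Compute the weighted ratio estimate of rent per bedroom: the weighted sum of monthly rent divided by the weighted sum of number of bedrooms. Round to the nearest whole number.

Σ wᵢ·y = 1050×21 + 480×88 + 2830×27 + 2140×35 + 820×55 + 2720×64 + 3780×59 + 3800×10 + 820×40
  = 22050 + 42240 + 76410 + 74900 + 45100 + 174080 + 223020 + 38000 + 32800 = 728600
Σ wᵢ·x = 3×21 + 4×88 + 5×27 + 5×35 + 5×55 + 1×64 + 4×59 + 4×10 + 1×40
  = 1380
Ratio = 728600 / 1380 = 527.97101

528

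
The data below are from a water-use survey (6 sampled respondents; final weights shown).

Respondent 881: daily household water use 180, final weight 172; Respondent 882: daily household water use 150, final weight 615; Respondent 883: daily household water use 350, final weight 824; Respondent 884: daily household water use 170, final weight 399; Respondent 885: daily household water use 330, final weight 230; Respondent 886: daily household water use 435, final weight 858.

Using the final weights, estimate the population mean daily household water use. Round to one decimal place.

299.7

Weighted sum = 928570
Sum of weights = 172 + 615 + 824 + 399 + 230 + 858 = 3098
Weighted mean = 928570 / 3098 = 299.73209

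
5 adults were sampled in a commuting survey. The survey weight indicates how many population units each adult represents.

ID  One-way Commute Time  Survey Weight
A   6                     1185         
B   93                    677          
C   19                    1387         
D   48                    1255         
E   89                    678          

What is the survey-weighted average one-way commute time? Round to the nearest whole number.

42

Weighted sum = 6×1185 + 93×677 + 19×1387 + 48×1255 + 89×678
  = 7110 + 62961 + 26353 + 60240 + 60342 = 217006
Sum of weights = 1185 + 677 + 1387 + 1255 + 678 = 5182
Weighted mean = 217006 / 5182 = 41.876882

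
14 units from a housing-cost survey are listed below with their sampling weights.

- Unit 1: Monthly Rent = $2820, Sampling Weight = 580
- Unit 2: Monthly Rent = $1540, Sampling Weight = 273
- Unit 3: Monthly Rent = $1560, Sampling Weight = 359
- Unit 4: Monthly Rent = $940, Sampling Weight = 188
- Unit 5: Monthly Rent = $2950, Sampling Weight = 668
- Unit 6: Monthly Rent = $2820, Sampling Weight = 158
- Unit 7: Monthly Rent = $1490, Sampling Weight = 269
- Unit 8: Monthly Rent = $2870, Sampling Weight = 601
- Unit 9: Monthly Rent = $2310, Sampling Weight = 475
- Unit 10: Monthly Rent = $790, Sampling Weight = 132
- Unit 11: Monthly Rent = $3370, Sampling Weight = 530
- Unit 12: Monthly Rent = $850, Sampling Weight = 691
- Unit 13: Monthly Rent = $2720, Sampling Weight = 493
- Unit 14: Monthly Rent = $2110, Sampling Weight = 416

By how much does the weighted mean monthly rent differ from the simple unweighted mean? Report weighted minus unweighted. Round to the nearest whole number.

Unweighted sum = 29140
Unweighted mean = 29140 / 14 = 2081.4286
Weighted sum = 13128320
Sum of weights = 5833
Weighted mean = 13128320 / 5833 = 2250.6978
Difference (weighted minus unweighted) = 169.26918

169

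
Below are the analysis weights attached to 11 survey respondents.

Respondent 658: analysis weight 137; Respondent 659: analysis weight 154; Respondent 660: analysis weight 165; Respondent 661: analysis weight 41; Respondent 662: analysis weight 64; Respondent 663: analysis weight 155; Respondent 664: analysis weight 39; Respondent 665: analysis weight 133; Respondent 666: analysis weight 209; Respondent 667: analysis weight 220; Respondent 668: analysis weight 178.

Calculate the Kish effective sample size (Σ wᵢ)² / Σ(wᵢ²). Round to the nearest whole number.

Σ wᵢ = 137 + 154 + 165 + 41 + 64 + 155 + 39 + 133 + 209 + 220 + 178 = 1495
Σ wᵢ² = 242487
n_eff = 1495² / 242487 = 2235025 / 242487 = 9.2170921

9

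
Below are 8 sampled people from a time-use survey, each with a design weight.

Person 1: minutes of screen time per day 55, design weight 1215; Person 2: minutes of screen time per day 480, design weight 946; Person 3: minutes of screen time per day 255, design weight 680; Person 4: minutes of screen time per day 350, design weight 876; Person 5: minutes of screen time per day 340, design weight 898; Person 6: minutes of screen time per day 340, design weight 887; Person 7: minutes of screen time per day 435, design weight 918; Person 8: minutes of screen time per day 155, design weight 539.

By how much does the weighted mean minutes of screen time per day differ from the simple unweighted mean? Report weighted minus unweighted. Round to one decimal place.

Unweighted sum = 55 + 480 + 255 + 350 + 340 + 340 + 435 + 155 = 2410
Unweighted mean = 2410 / 8 = 301.25
Weighted sum = 55×1215 + 480×946 + 255×680 + 350×876 + 340×898 + 340×887 + 435×918 + 155×539
  = 66825 + 454080 + 173400 + 306600 + 305320 + 301580 + 399330 + 83545 = 2090680
Sum of weights = 1215 + 946 + 680 + 876 + 898 + 887 + 918 + 539 = 6959
Weighted mean = 2090680 / 6959 = 300.42822
Difference (weighted minus unweighted) = -0.82177755

-0.8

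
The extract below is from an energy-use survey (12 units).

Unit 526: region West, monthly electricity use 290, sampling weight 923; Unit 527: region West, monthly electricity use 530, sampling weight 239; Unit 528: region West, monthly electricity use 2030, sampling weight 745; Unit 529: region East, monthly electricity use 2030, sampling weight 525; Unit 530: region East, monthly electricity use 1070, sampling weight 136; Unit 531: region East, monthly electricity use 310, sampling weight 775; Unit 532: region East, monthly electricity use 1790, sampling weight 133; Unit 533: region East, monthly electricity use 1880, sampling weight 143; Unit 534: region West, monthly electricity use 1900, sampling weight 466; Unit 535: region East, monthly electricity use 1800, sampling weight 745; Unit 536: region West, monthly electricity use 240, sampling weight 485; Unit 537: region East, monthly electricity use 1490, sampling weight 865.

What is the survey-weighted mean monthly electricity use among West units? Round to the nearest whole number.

West rows: 526, 527, 528, 534, 536
Weighted sum = 290×923 + 530×239 + 2030×745 + 1900×466 + 240×485
  = 267670 + 126670 + 1512350 + 885400 + 116400 = 2908490
Sum of weights = 923 + 239 + 745 + 466 + 485 = 2858
Weighted mean = 2908490 / 2858 = 1017.6662

1018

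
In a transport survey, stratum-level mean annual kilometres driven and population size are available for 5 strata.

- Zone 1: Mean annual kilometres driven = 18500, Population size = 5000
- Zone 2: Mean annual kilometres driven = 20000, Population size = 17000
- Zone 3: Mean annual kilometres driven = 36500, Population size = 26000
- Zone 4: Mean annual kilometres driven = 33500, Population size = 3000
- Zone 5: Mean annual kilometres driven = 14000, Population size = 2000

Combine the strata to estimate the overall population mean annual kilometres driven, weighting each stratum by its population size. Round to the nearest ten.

28490

Σ Nₕ·x̄ₕ = 18500×5000 + 20000×17000 + 36500×26000 + 33500×3000 + 14000×2000
  = 1510000000
Σ Nₕ = 53000
Overall mean = 1510000000 / 53000 = 28490.566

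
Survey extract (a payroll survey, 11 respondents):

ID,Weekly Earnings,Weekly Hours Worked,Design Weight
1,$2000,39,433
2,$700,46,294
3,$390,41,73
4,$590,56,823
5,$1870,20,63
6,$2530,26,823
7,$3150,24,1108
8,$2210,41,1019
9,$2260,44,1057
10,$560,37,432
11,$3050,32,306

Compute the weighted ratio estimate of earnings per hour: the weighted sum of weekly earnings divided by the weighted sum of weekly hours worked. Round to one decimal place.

Σ wᵢ·y = 2000×433 + 700×294 + 390×73 + 590×823 + 1870×63 + 2530×823 + 3150×1108 + 2210×1019 + 2260×1057 + 560×432 + 3050×306
  = 866000 + 205800 + 28470 + 485570 + 117810 + 2082190 + 3490200 + 2251990 + 2388820 + 241920 + 933300 = 13092070
Σ wᵢ·x = 39×433 + 46×294 + 41×73 + 56×823 + 20×63 + 26×823 + 24×1108 + 41×1019 + 44×1057 + 37×432 + 32×306
  = 16887 + 13524 + 2993 + 46088 + 1260 + 21398 + 26592 + 41779 + 46508 + 15984 + 9792 = 242805
Ratio = 13092070 / 242805 = 53.9201

53.9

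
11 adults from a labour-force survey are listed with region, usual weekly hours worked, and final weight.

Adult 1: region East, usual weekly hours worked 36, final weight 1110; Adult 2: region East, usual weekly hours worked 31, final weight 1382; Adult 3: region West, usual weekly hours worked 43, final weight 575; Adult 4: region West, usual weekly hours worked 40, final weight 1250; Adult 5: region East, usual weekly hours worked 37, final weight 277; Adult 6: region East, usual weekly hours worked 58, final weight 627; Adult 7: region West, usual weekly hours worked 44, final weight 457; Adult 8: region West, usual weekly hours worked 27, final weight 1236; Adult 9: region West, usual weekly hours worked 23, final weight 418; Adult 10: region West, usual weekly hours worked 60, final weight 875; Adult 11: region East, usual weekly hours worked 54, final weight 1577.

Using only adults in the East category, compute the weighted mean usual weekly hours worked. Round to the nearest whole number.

43

East rows: 1, 2, 5, 6, 11
Weighted sum = 36×1110 + 31×1382 + 37×277 + 58×627 + 54×1577
  = 39960 + 42842 + 10249 + 36366 + 85158 = 214575
Sum of weights = 1110 + 1382 + 277 + 627 + 1577 = 4973
Weighted mean = 214575 / 4973 = 43.147999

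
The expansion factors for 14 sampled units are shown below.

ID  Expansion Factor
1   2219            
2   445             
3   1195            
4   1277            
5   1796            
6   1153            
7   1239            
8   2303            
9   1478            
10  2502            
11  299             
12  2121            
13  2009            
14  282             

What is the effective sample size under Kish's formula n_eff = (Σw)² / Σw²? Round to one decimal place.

11.2

Σ wᵢ = 20318
Σ wᵢ² = 36722830
n_eff = 20318² / 36722830 = 412821124 / 36722830 = 11.241539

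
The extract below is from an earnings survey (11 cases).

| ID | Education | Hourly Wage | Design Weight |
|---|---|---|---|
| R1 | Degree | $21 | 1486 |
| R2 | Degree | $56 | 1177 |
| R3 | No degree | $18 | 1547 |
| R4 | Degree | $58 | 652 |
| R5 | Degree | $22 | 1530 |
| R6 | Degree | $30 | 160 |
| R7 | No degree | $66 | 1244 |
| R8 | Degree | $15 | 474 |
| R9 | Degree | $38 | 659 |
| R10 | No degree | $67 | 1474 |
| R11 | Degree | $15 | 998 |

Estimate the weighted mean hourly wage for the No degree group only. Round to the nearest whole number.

No degree rows: R3, R7, R10
Weighted sum = 18×1547 + 66×1244 + 67×1474
  = 27846 + 82104 + 98758 = 208708
Sum of weights = 4265
Weighted mean = 208708 / 4265 = 48.935053

49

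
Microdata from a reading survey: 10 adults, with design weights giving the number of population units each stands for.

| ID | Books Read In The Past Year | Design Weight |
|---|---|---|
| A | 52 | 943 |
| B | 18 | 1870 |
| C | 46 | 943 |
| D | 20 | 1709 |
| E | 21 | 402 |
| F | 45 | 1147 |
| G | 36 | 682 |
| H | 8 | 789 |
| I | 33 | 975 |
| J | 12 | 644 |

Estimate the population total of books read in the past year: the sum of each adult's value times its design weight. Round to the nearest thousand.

Weighted total = 52×943 + 18×1870 + 46×943 + 20×1709 + 21×402 + 45×1147 + 36×682 + 8×789 + 33×975 + 12×644
  = 49036 + 33660 + 43378 + 34180 + 8442 + 51615 + 24552 + 6312 + 32175 + 7728 = 291078

291000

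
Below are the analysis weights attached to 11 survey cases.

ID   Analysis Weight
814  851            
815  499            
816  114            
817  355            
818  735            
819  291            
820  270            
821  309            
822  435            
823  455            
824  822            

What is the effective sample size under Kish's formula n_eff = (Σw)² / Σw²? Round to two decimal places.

8.86

Σ wᵢ = 5136
Σ wᵢ² = 2977444
n_eff = 5136² / 2977444 = 26378496 / 2977444 = 8.8594432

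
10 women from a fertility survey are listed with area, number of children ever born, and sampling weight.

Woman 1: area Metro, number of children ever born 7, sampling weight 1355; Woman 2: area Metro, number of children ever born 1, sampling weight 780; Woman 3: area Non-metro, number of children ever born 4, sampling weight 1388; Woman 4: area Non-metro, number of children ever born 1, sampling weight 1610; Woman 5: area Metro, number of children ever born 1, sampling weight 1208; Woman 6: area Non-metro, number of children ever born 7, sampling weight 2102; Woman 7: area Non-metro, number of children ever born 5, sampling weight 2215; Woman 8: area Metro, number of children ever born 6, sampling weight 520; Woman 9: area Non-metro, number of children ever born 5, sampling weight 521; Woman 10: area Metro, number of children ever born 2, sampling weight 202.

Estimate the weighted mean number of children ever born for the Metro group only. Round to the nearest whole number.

4

Metro rows: 1, 2, 5, 8, 10
Weighted sum = 7×1355 + 1×780 + 1×1208 + 6×520 + 2×202
  = 9485 + 780 + 1208 + 3120 + 404 = 14997
Sum of weights = 1355 + 780 + 1208 + 520 + 202 = 4065
Weighted mean = 14997 / 4065 = 3.6892989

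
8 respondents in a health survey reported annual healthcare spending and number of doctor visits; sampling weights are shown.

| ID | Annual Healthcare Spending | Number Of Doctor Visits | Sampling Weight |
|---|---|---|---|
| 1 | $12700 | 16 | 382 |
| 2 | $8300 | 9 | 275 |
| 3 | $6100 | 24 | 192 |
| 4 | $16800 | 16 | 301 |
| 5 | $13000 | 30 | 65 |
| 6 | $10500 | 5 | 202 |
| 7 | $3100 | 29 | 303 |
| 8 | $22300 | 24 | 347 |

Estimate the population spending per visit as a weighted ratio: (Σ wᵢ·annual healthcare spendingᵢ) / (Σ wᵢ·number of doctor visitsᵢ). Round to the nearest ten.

660

Σ wᵢ·y = 12700×382 + 8300×275 + 6100×192 + 16800×301 + 13000×65 + 10500×202 + 3100×303 + 22300×347
  = 4851400 + 2282500 + 1171200 + 5056800 + 845000 + 2121000 + 939300 + 7738100 = 25005300
Σ wᵢ·x = 16×382 + 9×275 + 24×192 + 16×301 + 30×65 + 5×202 + 29×303 + 24×347
  = 38086
Ratio = 25005300 / 38086 = 656.54834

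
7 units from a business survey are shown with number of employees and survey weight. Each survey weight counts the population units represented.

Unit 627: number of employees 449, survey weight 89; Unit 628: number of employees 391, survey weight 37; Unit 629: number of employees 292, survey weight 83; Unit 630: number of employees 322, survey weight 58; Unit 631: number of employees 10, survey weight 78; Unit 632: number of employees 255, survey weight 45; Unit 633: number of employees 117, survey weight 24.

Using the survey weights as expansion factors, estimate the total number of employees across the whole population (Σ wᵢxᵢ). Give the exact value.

Weighted total = 449×89 + 391×37 + 292×83 + 322×58 + 10×78 + 255×45 + 117×24
  = 39961 + 14467 + 24236 + 18676 + 780 + 11475 + 2808 = 112403

112403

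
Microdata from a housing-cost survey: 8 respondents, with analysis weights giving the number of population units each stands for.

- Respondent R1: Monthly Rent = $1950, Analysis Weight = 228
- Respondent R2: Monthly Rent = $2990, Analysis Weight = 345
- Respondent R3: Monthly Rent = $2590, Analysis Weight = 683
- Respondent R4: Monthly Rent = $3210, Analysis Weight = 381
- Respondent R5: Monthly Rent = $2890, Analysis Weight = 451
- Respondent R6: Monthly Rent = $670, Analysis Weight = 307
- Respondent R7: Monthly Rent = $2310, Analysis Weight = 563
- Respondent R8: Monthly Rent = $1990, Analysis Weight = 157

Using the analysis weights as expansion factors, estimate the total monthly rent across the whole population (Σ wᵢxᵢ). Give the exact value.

Weighted total = 1950×228 + 2990×345 + 2590×683 + 3210×381 + 2890×451 + 670×307 + 2310×563 + 1990×157
  = 444600 + 1031550 + 1768970 + 1223010 + 1303390 + 205690 + 1300530 + 312430 = 7590170

7590170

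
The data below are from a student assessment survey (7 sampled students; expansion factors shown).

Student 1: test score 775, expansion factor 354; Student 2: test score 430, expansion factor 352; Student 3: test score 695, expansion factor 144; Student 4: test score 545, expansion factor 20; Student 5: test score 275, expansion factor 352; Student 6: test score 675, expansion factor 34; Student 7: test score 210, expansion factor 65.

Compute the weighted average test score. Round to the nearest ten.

Weighted sum = 775×354 + 430×352 + 695×144 + 545×20 + 275×352 + 675×34 + 210×65
  = 274350 + 151360 + 100080 + 10900 + 96800 + 22950 + 13650 = 670090
Sum of weights = 354 + 352 + 144 + 20 + 352 + 34 + 65 = 1321
Weighted mean = 670090 / 1321 = 507.25965

510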